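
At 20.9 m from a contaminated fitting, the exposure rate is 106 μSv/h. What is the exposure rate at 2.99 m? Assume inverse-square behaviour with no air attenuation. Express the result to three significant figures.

5180 μSv/h

Intensity scales as (d₁/d₂)², so the rate at 2.99 m is
(20.9/2.99)² = 48.86, so 106 × 48.86 = 5179 μSv/h.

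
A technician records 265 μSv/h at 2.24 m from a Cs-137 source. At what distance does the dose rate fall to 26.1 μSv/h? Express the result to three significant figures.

7.14 m

Intensity scales as (d₁/d₂)², so d₂ = d₁·√(I₁/I₂).
I₁/I₂ = 265/26.1 = 10.15, so d₂ = 2.24 × √10.15 = 7.136 m.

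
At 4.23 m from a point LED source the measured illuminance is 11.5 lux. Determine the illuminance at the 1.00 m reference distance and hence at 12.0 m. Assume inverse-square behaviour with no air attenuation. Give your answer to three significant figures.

Applying the 1/r² law,
At 1.00 m: (4.23/1.00)² = 17.89, so 11.5 × 17.89 = 205.7 lux
At 12.0 m: (1.00/12.0)² = 0.006944, so 205.7 × 0.006944 = 1.428 lux.

206 lux; 1.43 lux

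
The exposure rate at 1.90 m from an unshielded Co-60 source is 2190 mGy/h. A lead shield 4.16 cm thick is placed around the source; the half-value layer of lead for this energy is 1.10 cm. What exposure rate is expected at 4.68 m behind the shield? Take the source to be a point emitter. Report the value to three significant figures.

26.2 mGy/h

Distance alone: 2190 × (1.90/4.68)² = 2190 × 0.1648 = 360.9 mGy/h.
Shield: 4.16/1.10 = 3.782 half-value layers → attenuation 2^(−3.782) = 0.07270.
Combined: 360.9 × 0.07270 = 26.24 mGy/h.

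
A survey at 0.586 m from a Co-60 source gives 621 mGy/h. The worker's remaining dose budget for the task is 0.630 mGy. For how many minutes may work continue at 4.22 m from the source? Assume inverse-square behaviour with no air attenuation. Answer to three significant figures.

3.16 min

By the inverse-square law, rate at 4.22 m:
(0.586/4.22)² = 0.01928, so 621 × 0.01928 = 11.97 mGy/h.
Stay time = 0.630 mGy ÷ 11.97 mGy/h = 0.05263 h = 3.158 min.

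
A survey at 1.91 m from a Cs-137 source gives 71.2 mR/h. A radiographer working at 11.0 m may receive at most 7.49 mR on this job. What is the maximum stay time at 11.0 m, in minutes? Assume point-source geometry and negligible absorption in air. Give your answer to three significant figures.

Using I₁d₁² = I₂d₂², rate at 11.0 m:
(1.91/11.0)² = 0.03015, so 71.2 × 0.03015 = 2.147 mR/h.
Stay time = 7.49 mR ÷ 2.147 mR/h = 3.489 h = 209.3 min.

209 min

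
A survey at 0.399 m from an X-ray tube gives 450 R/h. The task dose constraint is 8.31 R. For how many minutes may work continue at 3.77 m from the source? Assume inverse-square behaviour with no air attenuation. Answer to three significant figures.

Intensity scales as (d₁/d₂)², so rate at 3.77 m:
(0.399/3.77)² = 0.01120, so 450 × 0.01120 = 5.040 R/h.
Stay time = 8.31 R ÷ 5.040 R/h = 1.649 h = 98.94 min.

98.9 min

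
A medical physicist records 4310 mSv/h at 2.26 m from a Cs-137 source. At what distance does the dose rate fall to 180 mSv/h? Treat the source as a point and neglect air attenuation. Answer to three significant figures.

11.1 m

Applying the 1/r² law, d₂ = d₁·√(I₁/I₂).
I₁/I₂ = 4310/180 = 23.94, so d₂ = 2.26 × √23.94 = 11.06 m.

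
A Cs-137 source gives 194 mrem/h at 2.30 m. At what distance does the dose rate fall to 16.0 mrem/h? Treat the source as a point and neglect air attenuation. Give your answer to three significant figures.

8.01 m

By the inverse-square law, d₂ = d₁·√(I₁/I₂).
I₁/I₂ = 194/16.0 = 12.12, so d₂ = 2.30 × √12.12 = 8.007 m.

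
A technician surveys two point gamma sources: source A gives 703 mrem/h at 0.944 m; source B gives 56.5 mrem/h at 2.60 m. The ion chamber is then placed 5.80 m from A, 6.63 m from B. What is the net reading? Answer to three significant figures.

27.3 mrem/h

Each source contributes Iᵢ·(dᵢ/rᵢ)²; contributions add.
A: 703 × (0.944/5.80)² = 18.62 mrem/h
B: 56.5 × (2.60/6.63)² = 8.689 mrem/h
Total = 18.62 + 8.689 = 27.31 mrem/h.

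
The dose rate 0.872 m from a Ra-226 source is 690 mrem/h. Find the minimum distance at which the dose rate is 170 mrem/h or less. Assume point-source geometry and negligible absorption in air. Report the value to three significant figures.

By the inverse-square law, d₂ = d₁·√(I₁/I₂).
I₁/I₂ = 690/170 = 4.059, so d₂ = 0.872 × √4.059 = 1.757 m.

1.76 m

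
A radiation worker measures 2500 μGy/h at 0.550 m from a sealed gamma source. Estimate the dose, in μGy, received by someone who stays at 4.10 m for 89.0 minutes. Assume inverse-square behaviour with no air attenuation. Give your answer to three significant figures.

66.7 μGy

By the inverse-square law, rate at 4.10 m:
2500 × (0.550/4.10)² = 2500 × 0.01800 = 45.00 μGy/h.
Dose = rate × time = 45.00 μGy/h × 1.483 h = 66.73 μGy.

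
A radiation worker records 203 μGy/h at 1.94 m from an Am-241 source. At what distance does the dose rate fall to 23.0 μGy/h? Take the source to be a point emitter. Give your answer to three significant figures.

By the inverse-square law, d₂ = d₁·√(I₁/I₂).
I₁/I₂ = 203/23.0 = 8.826, so d₂ = 1.94 × √8.826 = 5.763 m.

5.76 m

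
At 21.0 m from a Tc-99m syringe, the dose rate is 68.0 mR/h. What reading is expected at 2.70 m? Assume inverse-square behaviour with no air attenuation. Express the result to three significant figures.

4110 mR/h

Applying the 1/r² law, the rate at 2.70 m is
68.0 × (21.0/2.70)² = 68.0 × 60.49 = 4113 mR/h.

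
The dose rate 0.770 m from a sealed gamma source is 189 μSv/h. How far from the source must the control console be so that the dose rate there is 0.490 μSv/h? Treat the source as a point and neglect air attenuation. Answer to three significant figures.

By the inverse-square law, d₂ = d₁·√(I₁/I₂).
I₁/I₂ = 189/0.490 = 385.7, so d₂ = 0.770 × √385.7 = 15.12 m.

15.1 m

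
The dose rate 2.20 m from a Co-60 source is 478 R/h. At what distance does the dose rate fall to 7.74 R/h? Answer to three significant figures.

By the inverse-square law, d₂ = d₁·√(I₁/I₂).
I₁/I₂ = 478/7.74 = 61.76, so d₂ = 2.20 × √61.76 = 17.29 m.

17.3 m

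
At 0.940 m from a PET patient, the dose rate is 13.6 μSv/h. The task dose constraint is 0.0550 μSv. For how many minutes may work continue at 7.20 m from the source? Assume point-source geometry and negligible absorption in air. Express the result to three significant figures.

Applying the 1/r² law, rate at 7.20 m:
(0.940/7.20)² = 0.01704, so 13.6 × 0.01704 = 0.2317 μSv/h.
Stay time = 0.0550 μSv ÷ 0.2317 μSv/h = 0.2374 h = 14.24 min.

14.2 min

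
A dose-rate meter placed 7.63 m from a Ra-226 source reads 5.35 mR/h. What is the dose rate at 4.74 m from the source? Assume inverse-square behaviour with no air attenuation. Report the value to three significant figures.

Using I₁d₁² = I₂d₂², scaling from 7.63 m to 4.74 m:
5.35 × (7.63/4.74)² = 5.35 × 2.591 = 13.86 mR/h.

13.9 mR/h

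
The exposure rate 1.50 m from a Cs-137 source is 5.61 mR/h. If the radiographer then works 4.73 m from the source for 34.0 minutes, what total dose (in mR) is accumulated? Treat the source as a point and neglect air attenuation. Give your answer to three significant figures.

0.320 mR

By the inverse-square law, rate at 4.73 m:
5.61 × (1.50/4.73)² = 5.61 × 0.1006 = 0.5644 mR/h.
Dose = rate × time = 0.5644 mR/h × 0.5667 h = 0.3198 mR.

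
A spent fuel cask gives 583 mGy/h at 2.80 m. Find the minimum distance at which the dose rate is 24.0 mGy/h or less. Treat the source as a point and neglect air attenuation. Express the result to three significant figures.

Applying the 1/r² law, d₂ = d₁·√(I₁/I₂).
I₁/I₂ = 583/24.0 = 24.29, so d₂ = 2.80 × √24.29 = 13.80 m.

13.8 m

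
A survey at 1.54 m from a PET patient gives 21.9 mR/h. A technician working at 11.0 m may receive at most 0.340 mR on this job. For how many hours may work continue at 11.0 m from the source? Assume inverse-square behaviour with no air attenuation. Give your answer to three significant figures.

Since intensity falls as 1/r², rate at 11.0 m:
(1.54/11.0)² = 0.01960, so 21.9 × 0.01960 = 0.4292 mR/h.
Stay time = 0.340 mR ÷ 0.4292 mR/h = 0.7922 h.

0.792 h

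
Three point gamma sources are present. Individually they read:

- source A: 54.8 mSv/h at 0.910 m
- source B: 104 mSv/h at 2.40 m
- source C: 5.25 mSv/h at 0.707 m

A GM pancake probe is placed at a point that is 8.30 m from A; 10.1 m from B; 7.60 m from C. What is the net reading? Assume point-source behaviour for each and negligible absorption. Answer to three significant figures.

Each source contributes Iᵢ·(dᵢ/rᵢ)²; contributions add.
A: 54.8 × (0.910/8.30)² = 0.6587 mSv/h
B: 104 × (2.40/10.1)² = 5.872 mSv/h
C: 5.25 × (0.707/7.60)² = 0.04543 mSv/h
Total = 0.6587 + 5.872 + 0.04543 = 6.576 mSv/h.

6.58 mSv/h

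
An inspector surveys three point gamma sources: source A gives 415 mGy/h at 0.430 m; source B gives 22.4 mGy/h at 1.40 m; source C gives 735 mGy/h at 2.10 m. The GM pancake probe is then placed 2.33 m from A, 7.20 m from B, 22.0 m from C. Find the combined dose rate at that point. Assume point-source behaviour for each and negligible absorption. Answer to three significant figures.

21.7 mGy/h

Each source contributes Iᵢ·(dᵢ/rᵢ)²; contributions add.
A: 415 × (0.430/2.33)² = 14.13 mGy/h
B: 22.4 × (1.40/7.20)² = 0.8469 mGy/h
C: 735 × (2.10/22.0)² = 6.697 mGy/h
Total = 14.13 + 0.8469 + 6.697 = 21.67 mGy/h.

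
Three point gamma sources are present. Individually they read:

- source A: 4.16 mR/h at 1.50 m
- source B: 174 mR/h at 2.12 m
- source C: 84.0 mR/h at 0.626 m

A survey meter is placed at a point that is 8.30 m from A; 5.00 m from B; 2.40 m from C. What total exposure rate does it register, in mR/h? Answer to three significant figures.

37.1 mR/h

Each source contributes Iᵢ·(dᵢ/rᵢ)²; contributions add.
A: 4.16 × (1.50/8.30)² = 0.1359 mR/h
B: 174 × (2.12/5.00)² = 31.28 mR/h
C: 84.0 × (0.626/2.40)² = 5.715 mR/h
Total = 0.1359 + 31.28 + 5.715 = 37.13 mR/h.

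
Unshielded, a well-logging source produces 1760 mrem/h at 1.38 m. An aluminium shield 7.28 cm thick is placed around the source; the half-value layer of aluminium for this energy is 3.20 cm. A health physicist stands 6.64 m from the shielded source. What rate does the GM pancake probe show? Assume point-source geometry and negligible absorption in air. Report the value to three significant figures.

15.7 mrem/h

Distance alone: 1760 × (1.38/6.64)² = 1760 × 0.04319 = 76.01 mrem/h.
Shield: 7.28/3.20 = 2.275 half-value layers → attenuation 2^(−2.275) = 0.2066.
Combined: 76.01 × 0.2066 = 15.70 mrem/h.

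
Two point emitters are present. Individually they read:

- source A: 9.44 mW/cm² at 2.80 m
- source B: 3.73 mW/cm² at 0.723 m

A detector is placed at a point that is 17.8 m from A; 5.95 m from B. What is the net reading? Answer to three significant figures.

Each source contributes Iᵢ·(dᵢ/rᵢ)²; contributions add.
A: 9.44 × (2.80/17.8)² = 0.2336 mW/cm²
B: 3.73 × (0.723/5.95)² = 0.05507 mW/cm²
Total = 0.2336 + 0.05507 = 0.2887 mW/cm².

0.289 mW/cm²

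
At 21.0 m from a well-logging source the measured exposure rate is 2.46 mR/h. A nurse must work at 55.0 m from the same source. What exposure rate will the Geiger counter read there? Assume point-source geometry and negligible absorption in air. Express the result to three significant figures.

0.359 mR/h

Since intensity falls as 1/r², scaling from 21.0 m to 55.0 m:
2.46 × (21.0/55.0)² = 2.46 × 0.1458 = 0.3587 mR/h.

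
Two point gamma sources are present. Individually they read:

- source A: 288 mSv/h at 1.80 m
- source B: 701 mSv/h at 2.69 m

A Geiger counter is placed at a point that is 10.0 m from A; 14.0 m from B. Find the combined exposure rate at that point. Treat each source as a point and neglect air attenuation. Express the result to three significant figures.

35.2 mSv/h

By superposition, sum each source's inverse-square contribution:
A: 288 × (1.80/10.0)² = 9.331 mSv/h
B: 701 × (2.69/14.0)² = 25.88 mSv/h
Total = 9.331 + 25.88 = 35.21 mSv/h.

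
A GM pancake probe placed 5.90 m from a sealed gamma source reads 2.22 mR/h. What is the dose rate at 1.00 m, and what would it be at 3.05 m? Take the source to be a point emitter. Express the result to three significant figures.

Using I₁d₁² = I₂d₂²,
At 1.00 m: (5.90/1.00)² = 34.81, so 2.22 × 34.81 = 77.28 mR/h
At 3.05 m: (1.00/3.05)² = 0.1075, so 77.28 × 0.1075 = 8.308 mR/h.

77.3 mR/h; 8.31 mR/h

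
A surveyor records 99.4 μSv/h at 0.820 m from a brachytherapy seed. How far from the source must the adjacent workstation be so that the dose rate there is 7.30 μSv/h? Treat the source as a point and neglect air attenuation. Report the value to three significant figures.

Applying the 1/r² law, d₂ = d₁·√(I₁/I₂).
I₁/I₂ = 99.4/7.30 = 13.62, so d₂ = 0.820 × √13.62 = 3.026 m.

3.03 m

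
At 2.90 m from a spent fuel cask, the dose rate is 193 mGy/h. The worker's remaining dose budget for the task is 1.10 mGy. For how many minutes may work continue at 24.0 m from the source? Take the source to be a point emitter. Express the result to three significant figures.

By the inverse-square law, rate at 24.0 m:
193 × (2.90/24.0)² = 193 × 0.01460 = 2.818 mGy/h.
Stay time = 1.10 mGy ÷ 2.818 mGy/h = 0.3903 h = 23.42 min.

23.4 min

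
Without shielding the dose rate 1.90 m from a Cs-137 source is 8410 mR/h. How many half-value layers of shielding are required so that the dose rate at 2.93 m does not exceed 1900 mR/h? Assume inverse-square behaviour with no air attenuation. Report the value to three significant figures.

At 2.93 m, distance alone gives (1.90/2.93)² = 0.4205, so 8410 × 0.4205 = 3536 mR/h.
Further attenuation needed: 3536/1900 = 1.861.
n = log₂(1.861) = 0.8961 half-value layers.

0.896 half-value layers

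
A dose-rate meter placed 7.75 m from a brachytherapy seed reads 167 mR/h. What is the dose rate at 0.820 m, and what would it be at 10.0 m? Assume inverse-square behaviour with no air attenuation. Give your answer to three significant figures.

14900 mR/h; 100 mR/h

Since intensity falls as 1/r²,
At 0.820 m: 167 × (7.75/0.820)² = 167 × 89.33 = 14920 mR/h
At 10.0 m: (0.820/10.0)² = 0.006724, so 14920 × 0.006724 = 100.3 mR/h.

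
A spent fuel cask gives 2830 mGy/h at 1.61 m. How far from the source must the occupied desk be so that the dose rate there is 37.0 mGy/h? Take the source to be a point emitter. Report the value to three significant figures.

14.1 m

Using I₁d₁² = I₂d₂², d₂ = d₁·√(I₁/I₂).
I₁/I₂ = 2830/37.0 = 76.49, so d₂ = 1.61 × √76.49 = 14.08 m.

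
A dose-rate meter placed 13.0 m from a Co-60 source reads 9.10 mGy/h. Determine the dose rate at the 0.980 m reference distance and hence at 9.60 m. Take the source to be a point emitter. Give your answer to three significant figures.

1600 mGy/h; 16.7 mGy/h

Using I₁d₁² = I₂d₂²,
At 0.980 m: (13.0/0.980)² = 176.0, so 9.10 × 176.0 = 1602 mGy/h
At 9.60 m: 1602 × (0.980/9.60)² = 1602 × 0.01042 = 16.69 mGy/h.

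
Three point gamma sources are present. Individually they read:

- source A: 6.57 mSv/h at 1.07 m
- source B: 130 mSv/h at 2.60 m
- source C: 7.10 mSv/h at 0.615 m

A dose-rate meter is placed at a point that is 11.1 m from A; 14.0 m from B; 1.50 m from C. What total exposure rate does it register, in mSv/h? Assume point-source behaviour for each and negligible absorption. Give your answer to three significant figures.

5.74 mSv/h

Each source contributes Iᵢ·(dᵢ/rᵢ)²; contributions add.
A: 6.57 × (1.07/11.1)² = 0.06105 mSv/h
B: 130 × (2.60/14.0)² = 4.484 mSv/h
C: 7.10 × (0.615/1.50)² = 1.194 mSv/h
Total = 0.06105 + 4.484 + 1.194 = 5.739 mSv/h.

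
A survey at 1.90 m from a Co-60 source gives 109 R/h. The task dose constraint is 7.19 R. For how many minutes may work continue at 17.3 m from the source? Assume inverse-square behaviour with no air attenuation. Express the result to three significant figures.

Using I₁d₁² = I₂d₂², rate at 17.3 m:
109 × (1.90/17.3)² = 109 × 0.01206 = 1.315 R/h.
Stay time = 7.19 R ÷ 1.315 R/h = 5.468 h = 328.1 min.

328 min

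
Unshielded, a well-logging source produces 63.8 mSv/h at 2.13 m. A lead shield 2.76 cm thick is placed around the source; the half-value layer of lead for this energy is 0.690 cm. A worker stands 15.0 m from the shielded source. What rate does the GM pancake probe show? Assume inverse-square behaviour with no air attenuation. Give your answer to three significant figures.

0.0804 mSv/h

Distance alone: (2.13/15.0)² = 0.02016, so 63.8 × 0.02016 = 1.286 mSv/h.
Shield: 2.76/0.690 = 4.000 half-value layers → attenuation 2^(−4.000) = 0.06250.
Combined: 1.286 × 0.06250 = 0.08038 mSv/h.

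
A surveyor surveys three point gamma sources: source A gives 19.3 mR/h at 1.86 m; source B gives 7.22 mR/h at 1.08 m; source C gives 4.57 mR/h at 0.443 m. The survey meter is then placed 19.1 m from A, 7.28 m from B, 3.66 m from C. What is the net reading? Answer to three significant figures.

0.409 mR/h

Each source contributes Iᵢ·(dᵢ/rᵢ)²; contributions add.
A: 19.3 × (1.86/19.1)² = 0.1830 mR/h
B: 7.22 × (1.08/7.28)² = 0.1589 mR/h
C: 4.57 × (0.443/3.66)² = 0.06695 mR/h
Total = 0.1830 + 0.1589 + 0.06695 = 0.4088 mR/h.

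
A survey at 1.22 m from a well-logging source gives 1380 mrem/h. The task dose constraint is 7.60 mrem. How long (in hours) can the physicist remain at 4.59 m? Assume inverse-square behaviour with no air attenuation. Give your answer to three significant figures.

Since intensity falls as 1/r², rate at 4.59 m:
(1.22/4.59)² = 0.07065, so 1380 × 0.07065 = 97.50 mrem/h.
Stay time = 7.60 mrem ÷ 97.50 mrem/h = 0.07795 h.

0.0780 h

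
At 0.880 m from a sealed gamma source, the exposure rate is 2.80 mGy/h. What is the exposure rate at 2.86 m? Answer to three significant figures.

0.265 mGy/h

By the inverse-square law, the rate at 2.86 m is
(0.880/2.86)² = 0.09467, so 2.80 × 0.09467 = 0.2651 mGy/h.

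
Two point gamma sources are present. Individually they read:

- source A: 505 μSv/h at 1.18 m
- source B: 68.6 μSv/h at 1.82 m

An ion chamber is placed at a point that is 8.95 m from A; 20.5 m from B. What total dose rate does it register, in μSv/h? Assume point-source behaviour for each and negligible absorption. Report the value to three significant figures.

9.32 μSv/h

Each source contributes Iᵢ·(dᵢ/rᵢ)²; contributions add.
A: 505 × (1.18/8.95)² = 8.778 μSv/h
B: 68.6 × (1.82/20.5)² = 0.5407 μSv/h
Total = 8.778 + 0.5407 = 9.319 μSv/h.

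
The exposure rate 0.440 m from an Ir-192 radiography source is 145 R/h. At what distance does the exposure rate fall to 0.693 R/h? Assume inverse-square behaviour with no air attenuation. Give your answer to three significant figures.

6.36 m

Intensity scales as (d₁/d₂)², so d₂ = d₁·√(I₁/I₂).
I₁/I₂ = 145/0.693 = 209.2, so d₂ = 0.440 × √209.2 = 6.364 m.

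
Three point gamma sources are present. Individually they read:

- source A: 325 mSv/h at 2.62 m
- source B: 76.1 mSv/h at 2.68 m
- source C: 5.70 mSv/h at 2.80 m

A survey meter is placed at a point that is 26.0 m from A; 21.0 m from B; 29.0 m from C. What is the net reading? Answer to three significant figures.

4.59 mSv/h

By superposition, sum each source's inverse-square contribution:
A: 325 × (2.62/26.0)² = 3.300 mSv/h
B: 76.1 × (2.68/21.0)² = 1.239 mSv/h
C: 5.70 × (2.80/29.0)² = 0.05314 mSv/h
Total = 3.300 + 1.239 + 0.05314 = 4.592 mSv/h.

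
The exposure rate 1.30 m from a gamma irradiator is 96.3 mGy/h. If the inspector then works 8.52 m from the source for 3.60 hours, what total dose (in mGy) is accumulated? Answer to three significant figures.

8.07 mGy

Since intensity falls as 1/r², rate at 8.52 m:
(1.30/8.52)² = 0.02328, so 96.3 × 0.02328 = 2.242 mGy/h.
Dose = rate × time = 2.242 mGy/h × 3.600 h = 8.071 mGy.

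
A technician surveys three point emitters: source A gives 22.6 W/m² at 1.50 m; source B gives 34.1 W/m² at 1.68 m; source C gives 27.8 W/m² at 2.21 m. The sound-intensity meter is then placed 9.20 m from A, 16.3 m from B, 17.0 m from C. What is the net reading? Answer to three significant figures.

1.43 W/m²

By superposition, sum each source's inverse-square contribution:
A: 22.6 × (1.50/9.20)² = 0.6008 W/m²
B: 34.1 × (1.68/16.3)² = 0.3622 W/m²
C: 27.8 × (2.21/17.0)² = 0.4698 W/m²
Total = 0.6008 + 0.3622 + 0.4698 = 1.433 W/m².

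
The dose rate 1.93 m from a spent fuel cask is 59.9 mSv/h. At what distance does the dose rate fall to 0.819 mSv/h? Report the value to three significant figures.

16.5 m

Using I₁d₁² = I₂d₂², d₂ = d₁·√(I₁/I₂).
I₁/I₂ = 59.9/0.819 = 73.14, so d₂ = 1.93 × √73.14 = 16.51 m.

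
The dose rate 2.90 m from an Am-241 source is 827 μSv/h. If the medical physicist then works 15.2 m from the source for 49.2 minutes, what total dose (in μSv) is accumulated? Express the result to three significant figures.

24.7 μSv

Since intensity falls as 1/r², rate at 15.2 m:
827 × (2.90/15.2)² = 827 × 0.03640 = 30.10 μSv/h.
Dose = rate × time = 30.10 μSv/h × 0.8200 h = 24.68 μSv.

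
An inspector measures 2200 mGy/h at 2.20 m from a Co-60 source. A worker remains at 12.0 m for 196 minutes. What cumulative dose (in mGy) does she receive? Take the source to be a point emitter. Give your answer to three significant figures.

Using I₁d₁² = I₂d₂², rate at 12.0 m:
(2.20/12.0)² = 0.03361, so 2200 × 0.03361 = 73.94 mGy/h.
Dose = rate × time = 73.94 mGy/h × 3.267 h = 241.6 mGy.

242 mGy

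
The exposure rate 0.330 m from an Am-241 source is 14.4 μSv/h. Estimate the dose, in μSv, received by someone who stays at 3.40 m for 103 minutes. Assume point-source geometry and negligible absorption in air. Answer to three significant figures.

Using I₁d₁² = I₂d₂², rate at 3.40 m:
14.4 × (0.330/3.40)² = 14.4 × 0.009420 = 0.1356 μSv/h.
Dose = rate × time = 0.1356 μSv/h × 1.717 h = 0.2328 μSv.

0.233 μSv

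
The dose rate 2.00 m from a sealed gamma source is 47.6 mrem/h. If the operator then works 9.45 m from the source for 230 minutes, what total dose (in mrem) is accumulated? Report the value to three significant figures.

8.17 mrem

Applying the 1/r² law, rate at 9.45 m:
47.6 × (2.00/9.45)² = 47.6 × 0.04479 = 2.132 mrem/h.
Dose = rate × time = 2.132 mrem/h × 3.833 h = 8.172 mrem.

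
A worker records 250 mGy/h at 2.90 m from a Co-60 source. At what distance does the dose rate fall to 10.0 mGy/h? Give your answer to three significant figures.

Since intensity falls as 1/r², d₂ = d₁·√(I₁/I₂).
I₁/I₂ = 250/10.0 = 25.00, so d₂ = 2.90 × √25.00 = 14.50 m.

14.5 m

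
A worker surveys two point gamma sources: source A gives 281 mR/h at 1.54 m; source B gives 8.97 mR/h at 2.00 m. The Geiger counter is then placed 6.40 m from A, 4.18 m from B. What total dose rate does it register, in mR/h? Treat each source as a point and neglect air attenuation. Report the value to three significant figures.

18.3 mR/h

Each source contributes Iᵢ·(dᵢ/rᵢ)²; contributions add.
A: 281 × (1.54/6.40)² = 16.27 mR/h
B: 8.97 × (2.00/4.18)² = 2.054 mR/h
Total = 16.27 + 2.054 = 18.32 mR/h.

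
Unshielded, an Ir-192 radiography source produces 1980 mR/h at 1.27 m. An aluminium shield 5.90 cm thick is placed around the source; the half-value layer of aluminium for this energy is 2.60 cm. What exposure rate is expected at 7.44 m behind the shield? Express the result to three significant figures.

Distance alone: (1.27/7.44)² = 0.02914, so 1980 × 0.02914 = 57.70 mR/h.
Shield: 5.90/2.60 = 2.269 half-value layers → attenuation 2^(−2.269) = 0.2075.
Combined: 57.70 × 0.2075 = 11.97 mR/h.

12.0 mR/h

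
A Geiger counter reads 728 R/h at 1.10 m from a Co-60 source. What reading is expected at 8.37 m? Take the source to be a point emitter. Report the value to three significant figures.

Using I₁d₁² = I₂d₂², the rate at 8.37 m is
(1.10/8.37)² = 0.01727, so 728 × 0.01727 = 12.57 R/h.

12.6 R/h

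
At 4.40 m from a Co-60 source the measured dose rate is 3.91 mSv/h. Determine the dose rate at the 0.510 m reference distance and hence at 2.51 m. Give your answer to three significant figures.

291 mSv/h; 12.0 mSv/h

Using I₁d₁² = I₂d₂²,
At 0.510 m: 3.91 × (4.40/0.510)² = 3.91 × 74.43 = 291.0 mSv/h
At 2.51 m: (0.510/2.51)² = 0.04129, so 291.0 × 0.04129 = 12.02 mSv/h.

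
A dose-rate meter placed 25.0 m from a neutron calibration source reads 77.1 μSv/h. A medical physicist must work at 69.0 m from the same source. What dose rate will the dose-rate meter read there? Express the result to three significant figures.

Since intensity falls as 1/r², scaling from 25.0 m to 69.0 m:
(25.0/69.0)² = 0.1313, so 77.1 × 0.1313 = 10.12 μSv/h.

10.1 μSv/h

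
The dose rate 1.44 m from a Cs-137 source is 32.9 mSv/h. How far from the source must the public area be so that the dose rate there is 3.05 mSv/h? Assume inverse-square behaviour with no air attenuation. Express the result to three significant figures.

Applying the 1/r² law, d₂ = d₁·√(I₁/I₂).
I₁/I₂ = 32.9/3.05 = 10.79, so d₂ = 1.44 × √10.79 = 4.730 m.

4.73 m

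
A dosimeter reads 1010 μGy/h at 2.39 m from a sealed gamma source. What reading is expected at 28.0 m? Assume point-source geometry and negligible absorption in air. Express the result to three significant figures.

7.36 μGy/h

Since intensity falls as 1/r², the rate at 28.0 m is
(2.39/28.0)² = 0.007286, so 1010 × 0.007286 = 7.359 μGy/h.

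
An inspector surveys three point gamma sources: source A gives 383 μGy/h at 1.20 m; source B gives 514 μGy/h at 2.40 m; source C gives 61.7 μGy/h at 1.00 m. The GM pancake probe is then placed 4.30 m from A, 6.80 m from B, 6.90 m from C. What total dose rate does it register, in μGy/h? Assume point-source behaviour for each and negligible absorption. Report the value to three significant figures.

Each source contributes Iᵢ·(dᵢ/rᵢ)²; contributions add.
A: 383 × (1.20/4.30)² = 29.83 μGy/h
B: 514 × (2.40/6.80)² = 64.03 μGy/h
C: 61.7 × (1.00/6.90)² = 1.296 μGy/h
Total = 29.83 + 64.03 + 1.296 = 95.16 μGy/h.

95.2 μGy/h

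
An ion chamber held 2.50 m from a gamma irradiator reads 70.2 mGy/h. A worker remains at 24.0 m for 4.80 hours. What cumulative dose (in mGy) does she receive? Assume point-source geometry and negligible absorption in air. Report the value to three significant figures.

3.66 mGy

Since intensity falls as 1/r², rate at 24.0 m:
(2.50/24.0)² = 0.01085, so 70.2 × 0.01085 = 0.7617 mGy/h.
Dose = rate × time = 0.7617 mGy/h × 4.800 h = 3.656 mGy.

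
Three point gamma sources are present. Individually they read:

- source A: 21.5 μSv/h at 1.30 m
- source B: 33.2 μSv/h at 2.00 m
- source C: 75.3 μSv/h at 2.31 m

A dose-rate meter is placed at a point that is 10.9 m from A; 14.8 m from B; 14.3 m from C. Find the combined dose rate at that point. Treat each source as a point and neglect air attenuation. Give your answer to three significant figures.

2.88 μSv/h

By superposition, sum each source's inverse-square contribution:
A: 21.5 × (1.30/10.9)² = 0.3058 μSv/h
B: 33.2 × (2.00/14.8)² = 0.6063 μSv/h
C: 75.3 × (2.31/14.3)² = 1.965 μSv/h
Total = 0.3058 + 0.6063 + 1.965 = 2.877 μSv/h.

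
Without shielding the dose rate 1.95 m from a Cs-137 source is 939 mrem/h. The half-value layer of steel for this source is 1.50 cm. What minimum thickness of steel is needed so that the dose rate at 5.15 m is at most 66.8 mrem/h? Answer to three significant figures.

At 5.15 m, distance alone gives (1.95/5.15)² = 0.1434, so 939 × 0.1434 = 134.7 mrem/h.
Further attenuation needed: 134.7/66.8 = 2.016.
n = log₂(2.016) = 1.011 half-value layers.
Thickness = 1.011 × 1.50 cm = 1.516 cm.

1.52 cm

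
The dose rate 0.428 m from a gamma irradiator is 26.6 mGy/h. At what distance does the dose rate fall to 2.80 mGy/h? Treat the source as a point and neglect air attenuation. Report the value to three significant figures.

Since intensity falls as 1/r², d₂ = d₁·√(I₁/I₂).
I₁/I₂ = 26.6/2.80 = 9.500, so d₂ = 0.428 × √9.500 = 1.319 m.

1.32 m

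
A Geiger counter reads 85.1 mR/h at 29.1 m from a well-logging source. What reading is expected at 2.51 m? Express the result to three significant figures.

Applying the 1/r² law, the rate at 2.51 m is
85.1 × (29.1/2.51)² = 85.1 × 134.4 = 11440 mR/h.

11400 mR/h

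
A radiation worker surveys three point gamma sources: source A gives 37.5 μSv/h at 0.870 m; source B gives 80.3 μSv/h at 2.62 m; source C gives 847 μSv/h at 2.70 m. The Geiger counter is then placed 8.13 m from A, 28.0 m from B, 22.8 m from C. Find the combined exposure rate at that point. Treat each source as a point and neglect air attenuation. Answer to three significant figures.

By superposition, sum each source's inverse-square contribution:
A: 37.5 × (0.870/8.13)² = 0.4294 μSv/h
B: 80.3 × (2.62/28.0)² = 0.7031 μSv/h
C: 847 × (2.70/22.8)² = 11.88 μSv/h
Total = 0.4294 + 0.7031 + 11.88 = 13.01 μSv/h.

13.0 μSv/h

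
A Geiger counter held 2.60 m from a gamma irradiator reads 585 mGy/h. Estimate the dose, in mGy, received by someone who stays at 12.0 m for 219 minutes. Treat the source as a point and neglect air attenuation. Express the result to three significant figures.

100 mGy

Using I₁d₁² = I₂d₂², rate at 12.0 m:
585 × (2.60/12.0)² = 585 × 0.04694 = 27.46 mGy/h.
Dose = rate × time = 27.46 mGy/h × 3.650 h = 100.2 mGy.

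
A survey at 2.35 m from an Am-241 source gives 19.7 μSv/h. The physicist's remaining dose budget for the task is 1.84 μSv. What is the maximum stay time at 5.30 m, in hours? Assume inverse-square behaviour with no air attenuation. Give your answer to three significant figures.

0.475 h

Using I₁d₁² = I₂d₂², rate at 5.30 m:
(2.35/5.30)² = 0.1966, so 19.7 × 0.1966 = 3.873 μSv/h.
Stay time = 1.84 μSv ÷ 3.873 μSv/h = 0.4751 h.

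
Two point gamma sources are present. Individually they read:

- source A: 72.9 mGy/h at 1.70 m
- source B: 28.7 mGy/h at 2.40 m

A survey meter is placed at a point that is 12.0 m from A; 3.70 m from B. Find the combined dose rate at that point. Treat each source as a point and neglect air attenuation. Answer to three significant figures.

Each source contributes Iᵢ·(dᵢ/rᵢ)²; contributions add.
A: 72.9 × (1.70/12.0)² = 1.463 mGy/h
B: 28.7 × (2.40/3.70)² = 12.08 mGy/h
Total = 1.463 + 12.08 = 13.54 mGy/h.

13.5 mGy/h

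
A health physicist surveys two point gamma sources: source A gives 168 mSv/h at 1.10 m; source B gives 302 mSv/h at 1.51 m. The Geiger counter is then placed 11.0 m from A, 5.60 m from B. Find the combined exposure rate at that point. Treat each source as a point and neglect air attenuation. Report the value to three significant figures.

Each source contributes Iᵢ·(dᵢ/rᵢ)²; contributions add.
A: 168 × (1.10/11.0)² = 1.680 mSv/h
B: 302 × (1.51/5.60)² = 21.96 mSv/h
Total = 1.680 + 21.96 = 23.64 mSv/h.

23.6 mSv/h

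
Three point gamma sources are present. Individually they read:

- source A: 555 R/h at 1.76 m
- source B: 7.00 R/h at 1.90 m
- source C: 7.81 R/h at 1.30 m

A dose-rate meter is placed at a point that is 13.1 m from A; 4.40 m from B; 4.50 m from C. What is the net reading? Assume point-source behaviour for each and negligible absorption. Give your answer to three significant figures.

12.0 R/h

Each source contributes Iᵢ·(dᵢ/rᵢ)²; contributions add.
A: 555 × (1.76/13.1)² = 10.02 R/h
B: 7.00 × (1.90/4.40)² = 1.305 R/h
C: 7.81 × (1.30/4.50)² = 0.6518 R/h
Total = 10.02 + 1.305 + 0.6518 = 11.98 R/h.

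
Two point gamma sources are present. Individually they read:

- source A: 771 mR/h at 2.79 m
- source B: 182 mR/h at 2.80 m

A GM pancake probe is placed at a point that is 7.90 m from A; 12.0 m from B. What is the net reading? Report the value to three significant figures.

By superposition, sum each source's inverse-square contribution:
A: 771 × (2.79/7.90)² = 96.16 mR/h
B: 182 × (2.80/12.0)² = 9.909 mR/h
Total = 96.16 + 9.909 = 106.1 mR/h.

106 mR/h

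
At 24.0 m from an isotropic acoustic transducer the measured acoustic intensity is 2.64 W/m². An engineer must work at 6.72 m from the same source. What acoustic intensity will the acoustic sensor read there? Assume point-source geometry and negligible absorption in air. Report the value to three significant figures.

Since intensity falls as 1/r², scaling from 24.0 m to 6.72 m:
(24.0/6.72)² = 12.76, so 2.64 × 12.76 = 33.69 W/m².

33.7 W/m²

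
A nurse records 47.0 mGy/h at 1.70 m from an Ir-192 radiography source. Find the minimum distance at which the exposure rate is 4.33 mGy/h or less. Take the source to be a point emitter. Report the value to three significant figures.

Applying the 1/r² law, d₂ = d₁·√(I₁/I₂).
I₁/I₂ = 47.0/4.33 = 10.85, so d₂ = 1.70 × √10.85 = 5.600 m.

5.60 m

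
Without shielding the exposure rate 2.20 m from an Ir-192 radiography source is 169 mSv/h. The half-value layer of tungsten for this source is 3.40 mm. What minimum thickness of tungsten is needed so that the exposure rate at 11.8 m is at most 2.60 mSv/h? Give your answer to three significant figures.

4.00 mm

At 11.8 m, distance alone gives 169 × (2.20/11.8)² = 169 × 0.03476 = 5.874 mSv/h.
Further attenuation needed: 5.874/2.60 = 2.259.
n = log₂(2.259) = 1.176 half-value layers.
Thickness = 1.176 × 3.40 mm = 3.998 mm.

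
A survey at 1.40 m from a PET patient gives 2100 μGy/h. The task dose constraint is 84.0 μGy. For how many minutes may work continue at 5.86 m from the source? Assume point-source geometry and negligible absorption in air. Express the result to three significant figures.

Intensity scales as (d₁/d₂)², so rate at 5.86 m:
(1.40/5.86)² = 0.05708, so 2100 × 0.05708 = 119.9 μGy/h.
Stay time = 84.0 μGy ÷ 119.9 μGy/h = 0.7006 h = 42.04 min.

42.0 min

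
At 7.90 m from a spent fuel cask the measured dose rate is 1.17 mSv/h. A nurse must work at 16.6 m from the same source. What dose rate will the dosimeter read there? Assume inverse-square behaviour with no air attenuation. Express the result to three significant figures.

0.265 mSv/h

Using I₁d₁² = I₂d₂², scaling from 7.90 m to 16.6 m:
(7.90/16.6)² = 0.2265, so 1.17 × 0.2265 = 0.2650 mSv/h.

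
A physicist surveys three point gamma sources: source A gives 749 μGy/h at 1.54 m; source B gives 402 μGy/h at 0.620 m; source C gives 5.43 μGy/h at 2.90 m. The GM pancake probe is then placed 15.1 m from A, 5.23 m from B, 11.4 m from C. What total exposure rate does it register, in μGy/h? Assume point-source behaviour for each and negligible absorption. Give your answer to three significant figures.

Each source contributes Iᵢ·(dᵢ/rᵢ)²; contributions add.
A: 749 × (1.54/15.1)² = 7.791 μGy/h
B: 402 × (0.620/5.23)² = 5.649 μGy/h
C: 5.43 × (2.90/11.4)² = 0.3514 μGy/h
Total = 7.791 + 5.649 + 0.3514 = 13.79 μGy/h.

13.8 μGy/h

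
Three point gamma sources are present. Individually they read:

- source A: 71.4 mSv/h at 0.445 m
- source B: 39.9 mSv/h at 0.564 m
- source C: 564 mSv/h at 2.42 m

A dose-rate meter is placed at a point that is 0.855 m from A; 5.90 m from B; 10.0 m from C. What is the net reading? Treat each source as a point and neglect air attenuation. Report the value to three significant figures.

Each source contributes Iᵢ·(dᵢ/rᵢ)²; contributions add.
A: 71.4 × (0.445/0.855)² = 19.34 mSv/h
B: 39.9 × (0.564/5.90)² = 0.3646 mSv/h
C: 564 × (2.42/10.0)² = 33.03 mSv/h
Total = 19.34 + 0.3646 + 33.03 = 52.73 mSv/h.

52.7 mSv/h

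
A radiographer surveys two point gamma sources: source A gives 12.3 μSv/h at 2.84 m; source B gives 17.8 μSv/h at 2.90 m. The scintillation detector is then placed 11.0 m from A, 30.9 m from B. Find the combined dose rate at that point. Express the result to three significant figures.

Each source contributes Iᵢ·(dᵢ/rᵢ)²; contributions add.
A: 12.3 × (2.84/11.0)² = 0.8199 μSv/h
B: 17.8 × (2.90/30.9)² = 0.1568 μSv/h
Total = 0.8199 + 0.1568 = 0.9767 μSv/h.

0.977 μSv/h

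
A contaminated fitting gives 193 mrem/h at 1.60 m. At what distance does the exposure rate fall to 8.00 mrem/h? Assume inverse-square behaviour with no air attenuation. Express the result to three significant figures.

Since intensity falls as 1/r², d₂ = d₁·√(I₁/I₂).
I₁/I₂ = 193/8.00 = 24.12, so d₂ = 1.60 × √24.12 = 7.858 m.

7.86 m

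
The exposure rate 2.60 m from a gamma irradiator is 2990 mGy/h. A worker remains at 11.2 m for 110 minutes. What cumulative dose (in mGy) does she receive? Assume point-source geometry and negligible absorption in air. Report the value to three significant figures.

Using I₁d₁² = I₂d₂², rate at 11.2 m:
(2.60/11.2)² = 0.05389, so 2990 × 0.05389 = 161.1 mGy/h.
Dose = rate × time = 161.1 mGy/h × 1.833 h = 295.3 mGy.

295 mGy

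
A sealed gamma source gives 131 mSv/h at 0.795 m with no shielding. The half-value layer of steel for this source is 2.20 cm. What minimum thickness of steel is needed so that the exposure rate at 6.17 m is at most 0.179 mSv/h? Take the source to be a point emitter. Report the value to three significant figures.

At 6.17 m, distance alone gives 131 × (0.795/6.17)² = 131 × 0.01660 = 2.175 mSv/h.
Further attenuation needed: 2.175/0.179 = 12.15.
n = log₂(12.15) = 3.603 half-value layers.
Thickness = 3.603 × 2.20 cm = 7.927 cm.

7.93 cm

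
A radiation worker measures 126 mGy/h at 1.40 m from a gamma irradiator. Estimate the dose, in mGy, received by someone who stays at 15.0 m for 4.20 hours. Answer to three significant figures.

Intensity scales as (d₁/d₂)², so rate at 15.0 m:
(1.40/15.0)² = 0.008711, so 126 × 0.008711 = 1.098 mGy/h.
Dose = rate × time = 1.098 mGy/h × 4.200 h = 4.612 mGy.

4.61 mGy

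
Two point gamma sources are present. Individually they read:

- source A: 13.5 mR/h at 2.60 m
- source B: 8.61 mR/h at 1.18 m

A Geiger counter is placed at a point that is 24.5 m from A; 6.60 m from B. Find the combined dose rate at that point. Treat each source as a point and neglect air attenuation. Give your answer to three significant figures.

By superposition, sum each source's inverse-square contribution:
A: 13.5 × (2.60/24.5)² = 0.1520 mR/h
B: 8.61 × (1.18/6.60)² = 0.2752 mR/h
Total = 0.1520 + 0.2752 = 0.4272 mR/h.

0.427 mR/h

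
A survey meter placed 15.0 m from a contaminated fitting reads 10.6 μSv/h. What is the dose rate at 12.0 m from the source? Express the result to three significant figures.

Intensity scales as (d₁/d₂)², so scaling from 15.0 m to 12.0 m:
10.6 × (15.0/12.0)² = 10.6 × 1.562 = 16.56 μSv/h.

16.6 μSv/h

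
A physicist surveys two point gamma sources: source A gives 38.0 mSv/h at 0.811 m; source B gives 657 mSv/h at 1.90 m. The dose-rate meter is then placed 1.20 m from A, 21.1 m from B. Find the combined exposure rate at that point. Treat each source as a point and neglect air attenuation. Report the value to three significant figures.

22.7 mSv/h

By superposition, sum each source's inverse-square contribution:
A: 38.0 × (0.811/1.20)² = 17.36 mSv/h
B: 657 × (1.90/21.1)² = 5.327 mSv/h
Total = 17.36 + 5.327 = 22.69 mSv/h.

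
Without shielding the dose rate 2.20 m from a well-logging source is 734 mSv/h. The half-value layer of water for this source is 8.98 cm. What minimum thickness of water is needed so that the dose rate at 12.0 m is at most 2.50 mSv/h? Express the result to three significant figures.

At 12.0 m, distance alone gives 734 × (2.20/12.0)² = 734 × 0.03361 = 24.67 mSv/h.
Further attenuation needed: 24.67/2.50 = 9.868.
n = log₂(9.868) = 3.303 half-value layers.
Thickness = 3.303 × 8.98 cm = 29.66 cm.

29.7 cm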